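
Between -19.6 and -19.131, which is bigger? -19.131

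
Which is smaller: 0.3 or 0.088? 0.088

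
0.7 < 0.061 False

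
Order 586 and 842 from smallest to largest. 586, 842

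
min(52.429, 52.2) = 52.2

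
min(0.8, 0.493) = 0.493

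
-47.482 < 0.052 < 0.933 True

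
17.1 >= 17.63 False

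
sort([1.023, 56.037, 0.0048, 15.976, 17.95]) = [0.0048, 1.023, 15.976, 17.95, 56.037]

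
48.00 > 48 False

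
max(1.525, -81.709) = 1.525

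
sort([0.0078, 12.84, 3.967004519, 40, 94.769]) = [0.0078, 3.967004519, 12.84, 40, 94.769]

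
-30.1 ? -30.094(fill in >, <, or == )<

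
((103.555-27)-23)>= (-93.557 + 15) True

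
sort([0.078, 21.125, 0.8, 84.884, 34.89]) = [0.078, 0.8, 21.125, 34.89, 84.884]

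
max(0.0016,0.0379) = 0.0379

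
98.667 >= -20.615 True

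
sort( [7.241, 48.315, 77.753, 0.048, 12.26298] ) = [0.048, 7.241, 12.26298, 48.315, 77.753]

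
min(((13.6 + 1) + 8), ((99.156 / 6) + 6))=22.526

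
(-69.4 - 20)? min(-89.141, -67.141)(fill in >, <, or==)<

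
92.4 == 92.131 False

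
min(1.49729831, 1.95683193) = 1.49729831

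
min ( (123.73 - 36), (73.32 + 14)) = 87.32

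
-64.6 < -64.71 False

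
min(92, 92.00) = 92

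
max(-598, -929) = -598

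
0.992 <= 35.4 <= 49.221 True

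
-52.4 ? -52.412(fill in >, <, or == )>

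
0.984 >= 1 False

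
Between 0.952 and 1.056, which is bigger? 1.056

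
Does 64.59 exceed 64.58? Yes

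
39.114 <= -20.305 False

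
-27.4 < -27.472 False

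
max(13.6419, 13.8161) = 13.8161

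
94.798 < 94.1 False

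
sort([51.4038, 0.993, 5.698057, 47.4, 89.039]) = [0.993, 5.698057, 47.4, 51.4038, 89.039]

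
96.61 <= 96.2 False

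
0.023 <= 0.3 True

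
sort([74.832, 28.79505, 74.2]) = [28.79505, 74.2, 74.832]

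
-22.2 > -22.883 True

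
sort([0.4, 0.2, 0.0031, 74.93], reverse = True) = [74.93, 0.4, 0.2, 0.0031]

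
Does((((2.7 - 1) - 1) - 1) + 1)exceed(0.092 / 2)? Yes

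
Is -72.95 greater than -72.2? No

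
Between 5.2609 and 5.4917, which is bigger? 5.4917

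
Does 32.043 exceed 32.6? No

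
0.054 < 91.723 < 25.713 False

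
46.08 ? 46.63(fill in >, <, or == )<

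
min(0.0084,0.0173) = 0.0084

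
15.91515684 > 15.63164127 True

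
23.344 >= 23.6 False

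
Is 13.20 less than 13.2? No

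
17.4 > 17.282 True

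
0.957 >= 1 False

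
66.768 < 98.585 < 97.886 False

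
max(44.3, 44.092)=44.3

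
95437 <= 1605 False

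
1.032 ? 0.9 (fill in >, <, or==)>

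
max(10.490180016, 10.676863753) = 10.676863753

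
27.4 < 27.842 True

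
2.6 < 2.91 True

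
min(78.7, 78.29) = 78.29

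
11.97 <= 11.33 False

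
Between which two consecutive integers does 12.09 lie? 12 and 13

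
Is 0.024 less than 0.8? Yes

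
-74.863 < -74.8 True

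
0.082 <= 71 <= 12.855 False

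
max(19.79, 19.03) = 19.79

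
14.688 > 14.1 True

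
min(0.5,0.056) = 0.056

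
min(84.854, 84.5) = 84.5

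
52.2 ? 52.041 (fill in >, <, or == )>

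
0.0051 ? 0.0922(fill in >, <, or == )<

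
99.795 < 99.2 False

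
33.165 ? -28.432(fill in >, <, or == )>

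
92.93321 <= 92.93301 False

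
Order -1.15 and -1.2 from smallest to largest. -1.2, -1.15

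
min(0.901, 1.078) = 0.901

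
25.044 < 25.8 True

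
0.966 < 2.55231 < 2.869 True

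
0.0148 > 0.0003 True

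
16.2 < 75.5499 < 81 True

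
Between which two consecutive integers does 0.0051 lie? 0 and 1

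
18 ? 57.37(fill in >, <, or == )<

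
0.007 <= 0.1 True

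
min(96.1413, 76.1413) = 76.1413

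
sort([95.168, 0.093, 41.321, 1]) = [0.093, 1, 41.321, 95.168]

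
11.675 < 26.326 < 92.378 True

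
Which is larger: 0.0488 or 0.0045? 0.0488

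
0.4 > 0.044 True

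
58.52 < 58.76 True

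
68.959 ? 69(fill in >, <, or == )<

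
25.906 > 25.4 True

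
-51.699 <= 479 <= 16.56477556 False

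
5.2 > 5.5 False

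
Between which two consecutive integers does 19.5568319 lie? 19 and 20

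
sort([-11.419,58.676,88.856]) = [-11.419,58.676,88.856]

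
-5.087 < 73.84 True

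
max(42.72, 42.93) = 42.93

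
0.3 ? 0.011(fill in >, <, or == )>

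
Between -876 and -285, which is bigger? -285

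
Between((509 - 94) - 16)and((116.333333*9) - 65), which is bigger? ((116.333333*9) - 65)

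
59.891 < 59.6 False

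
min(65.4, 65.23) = 65.23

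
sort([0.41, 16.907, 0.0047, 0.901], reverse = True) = [16.907, 0.901, 0.41, 0.0047]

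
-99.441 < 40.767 True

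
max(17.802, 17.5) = 17.802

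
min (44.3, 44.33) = 44.3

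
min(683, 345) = 345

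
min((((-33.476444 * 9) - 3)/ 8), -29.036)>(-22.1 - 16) True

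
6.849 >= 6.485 True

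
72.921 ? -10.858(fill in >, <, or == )>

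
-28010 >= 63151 False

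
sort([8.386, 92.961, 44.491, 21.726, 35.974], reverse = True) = [92.961, 44.491, 35.974, 21.726, 8.386]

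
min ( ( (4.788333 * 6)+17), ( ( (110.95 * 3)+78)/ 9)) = 45.65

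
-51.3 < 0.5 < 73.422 True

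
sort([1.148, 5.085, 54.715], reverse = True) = [54.715, 5.085, 1.148]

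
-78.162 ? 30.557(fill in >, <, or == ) <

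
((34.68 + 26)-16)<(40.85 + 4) True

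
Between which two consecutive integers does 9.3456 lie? 9 and 10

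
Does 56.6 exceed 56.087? Yes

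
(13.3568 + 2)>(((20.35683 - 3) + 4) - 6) False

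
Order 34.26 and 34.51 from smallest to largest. 34.26,34.51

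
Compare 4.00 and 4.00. They are equal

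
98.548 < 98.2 False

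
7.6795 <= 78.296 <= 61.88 False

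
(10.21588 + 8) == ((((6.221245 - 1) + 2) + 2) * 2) False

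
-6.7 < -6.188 True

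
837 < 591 False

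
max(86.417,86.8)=86.8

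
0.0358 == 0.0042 False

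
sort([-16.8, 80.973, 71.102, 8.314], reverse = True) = [80.973, 71.102, 8.314, -16.8]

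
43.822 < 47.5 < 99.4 True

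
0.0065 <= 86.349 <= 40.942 False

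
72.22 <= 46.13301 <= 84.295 False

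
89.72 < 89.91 True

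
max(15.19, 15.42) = 15.42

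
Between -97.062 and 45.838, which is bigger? 45.838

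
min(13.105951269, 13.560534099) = 13.105951269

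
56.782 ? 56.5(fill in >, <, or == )>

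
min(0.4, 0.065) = 0.065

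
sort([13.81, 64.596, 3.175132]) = [3.175132, 13.81, 64.596]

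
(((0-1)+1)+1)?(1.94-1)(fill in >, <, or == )>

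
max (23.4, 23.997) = 23.997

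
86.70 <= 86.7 True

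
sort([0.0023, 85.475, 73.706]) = [0.0023, 73.706, 85.475]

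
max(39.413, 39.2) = 39.413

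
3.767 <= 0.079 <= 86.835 False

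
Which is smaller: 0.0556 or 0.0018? 0.0018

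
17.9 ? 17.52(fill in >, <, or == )>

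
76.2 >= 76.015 True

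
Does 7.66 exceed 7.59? Yes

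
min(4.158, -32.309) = -32.309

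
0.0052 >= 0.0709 False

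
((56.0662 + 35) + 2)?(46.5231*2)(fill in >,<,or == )>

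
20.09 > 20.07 True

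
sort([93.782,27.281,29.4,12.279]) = [12.279,27.281,29.4,93.782]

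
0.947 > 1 False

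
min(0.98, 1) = 0.98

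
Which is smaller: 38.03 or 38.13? 38.03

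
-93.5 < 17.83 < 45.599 True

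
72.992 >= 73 False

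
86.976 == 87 False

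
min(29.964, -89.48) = -89.48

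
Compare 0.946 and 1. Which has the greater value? 1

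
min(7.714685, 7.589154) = 7.589154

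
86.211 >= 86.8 False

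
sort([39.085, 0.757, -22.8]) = [-22.8, 0.757, 39.085]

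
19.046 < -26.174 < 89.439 False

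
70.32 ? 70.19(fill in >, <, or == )>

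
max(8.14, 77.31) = 77.31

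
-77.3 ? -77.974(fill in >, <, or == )>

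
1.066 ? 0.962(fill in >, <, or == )>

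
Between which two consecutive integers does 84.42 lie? 84 and 85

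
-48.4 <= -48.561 False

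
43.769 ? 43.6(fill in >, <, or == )>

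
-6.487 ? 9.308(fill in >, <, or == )<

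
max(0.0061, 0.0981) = 0.0981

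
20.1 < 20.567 True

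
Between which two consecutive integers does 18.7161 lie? 18 and 19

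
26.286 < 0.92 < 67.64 False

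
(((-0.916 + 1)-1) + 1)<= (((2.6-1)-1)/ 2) True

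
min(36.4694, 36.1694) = 36.1694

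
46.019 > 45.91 True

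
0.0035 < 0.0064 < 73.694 True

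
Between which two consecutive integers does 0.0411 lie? 0 and 1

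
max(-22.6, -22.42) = -22.42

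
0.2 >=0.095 True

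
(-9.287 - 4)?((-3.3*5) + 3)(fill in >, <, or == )>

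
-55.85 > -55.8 False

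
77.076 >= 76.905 True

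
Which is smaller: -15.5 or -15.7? -15.7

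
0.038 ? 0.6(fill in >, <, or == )<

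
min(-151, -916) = -916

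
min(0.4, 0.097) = 0.097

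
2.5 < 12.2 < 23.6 True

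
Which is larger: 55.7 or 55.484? 55.7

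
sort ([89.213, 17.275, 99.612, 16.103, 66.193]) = [16.103, 17.275, 66.193, 89.213, 99.612]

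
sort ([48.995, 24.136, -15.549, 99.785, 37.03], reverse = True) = [99.785, 48.995, 37.03, 24.136, -15.549]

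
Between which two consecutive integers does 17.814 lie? 17 and 18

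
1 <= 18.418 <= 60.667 True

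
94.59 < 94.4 False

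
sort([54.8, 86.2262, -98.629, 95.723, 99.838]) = [-98.629, 54.8, 86.2262, 95.723, 99.838]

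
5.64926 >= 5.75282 False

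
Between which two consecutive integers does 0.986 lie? 0 and 1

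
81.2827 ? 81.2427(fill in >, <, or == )>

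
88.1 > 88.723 False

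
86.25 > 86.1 True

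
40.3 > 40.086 True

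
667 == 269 False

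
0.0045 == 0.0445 False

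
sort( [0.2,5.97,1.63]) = [0.2,1.63,5.97]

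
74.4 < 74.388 False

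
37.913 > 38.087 False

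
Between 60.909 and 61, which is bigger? 61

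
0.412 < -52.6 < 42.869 False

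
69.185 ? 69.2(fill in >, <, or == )<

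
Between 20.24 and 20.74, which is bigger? 20.74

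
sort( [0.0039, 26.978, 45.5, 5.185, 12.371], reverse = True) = [45.5, 26.978, 12.371, 5.185, 0.0039]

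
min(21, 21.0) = 21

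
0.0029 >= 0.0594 False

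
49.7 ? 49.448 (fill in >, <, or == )>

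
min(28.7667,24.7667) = 24.7667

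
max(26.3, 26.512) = 26.512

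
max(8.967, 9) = 9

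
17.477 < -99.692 False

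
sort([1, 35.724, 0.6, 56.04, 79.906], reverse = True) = [79.906, 56.04, 35.724, 1, 0.6]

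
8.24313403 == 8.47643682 False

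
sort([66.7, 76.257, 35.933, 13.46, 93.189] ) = [13.46, 35.933, 66.7, 76.257, 93.189]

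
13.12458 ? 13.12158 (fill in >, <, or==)>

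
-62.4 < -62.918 False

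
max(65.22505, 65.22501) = 65.22505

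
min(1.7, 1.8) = 1.7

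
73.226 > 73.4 False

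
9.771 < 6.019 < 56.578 False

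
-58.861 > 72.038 False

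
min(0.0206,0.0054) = 0.0054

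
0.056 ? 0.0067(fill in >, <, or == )>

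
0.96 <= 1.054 True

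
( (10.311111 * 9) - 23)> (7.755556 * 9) False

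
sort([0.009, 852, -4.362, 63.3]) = [-4.362, 0.009, 63.3, 852]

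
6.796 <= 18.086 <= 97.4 True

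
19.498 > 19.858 False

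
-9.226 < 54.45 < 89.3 True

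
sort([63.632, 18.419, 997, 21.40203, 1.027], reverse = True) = [997, 63.632, 21.40203, 18.419, 1.027]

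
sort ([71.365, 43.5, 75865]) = [43.5, 71.365, 75865]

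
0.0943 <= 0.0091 False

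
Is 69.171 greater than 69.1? Yes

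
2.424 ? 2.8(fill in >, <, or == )<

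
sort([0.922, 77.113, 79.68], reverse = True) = [79.68, 77.113, 0.922]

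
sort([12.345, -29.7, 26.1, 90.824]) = [-29.7, 12.345, 26.1, 90.824]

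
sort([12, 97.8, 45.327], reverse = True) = [97.8, 45.327, 12]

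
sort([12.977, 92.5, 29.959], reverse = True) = [92.5, 29.959, 12.977]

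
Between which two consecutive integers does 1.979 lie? 1 and 2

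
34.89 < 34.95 True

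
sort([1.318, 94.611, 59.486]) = [1.318, 59.486, 94.611]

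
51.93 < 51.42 False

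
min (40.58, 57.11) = 40.58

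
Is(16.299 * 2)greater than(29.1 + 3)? Yes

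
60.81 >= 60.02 True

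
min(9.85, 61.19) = 9.85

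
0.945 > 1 False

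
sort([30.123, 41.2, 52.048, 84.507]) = [30.123, 41.2, 52.048, 84.507]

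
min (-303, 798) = -303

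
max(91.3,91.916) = 91.916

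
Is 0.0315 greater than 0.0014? Yes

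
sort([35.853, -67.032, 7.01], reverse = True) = [35.853, 7.01, -67.032]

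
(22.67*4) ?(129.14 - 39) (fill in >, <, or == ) >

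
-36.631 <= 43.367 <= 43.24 False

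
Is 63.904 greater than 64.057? No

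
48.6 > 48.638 False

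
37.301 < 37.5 True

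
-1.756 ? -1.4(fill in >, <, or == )<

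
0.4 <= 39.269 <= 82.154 True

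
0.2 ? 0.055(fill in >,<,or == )>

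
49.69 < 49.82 True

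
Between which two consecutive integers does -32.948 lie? -33 and -32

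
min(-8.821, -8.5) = -8.821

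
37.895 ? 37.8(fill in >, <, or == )>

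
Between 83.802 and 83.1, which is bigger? 83.802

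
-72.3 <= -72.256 True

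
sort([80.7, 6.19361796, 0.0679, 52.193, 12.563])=[0.0679, 6.19361796, 12.563, 52.193, 80.7]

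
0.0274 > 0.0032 True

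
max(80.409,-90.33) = 80.409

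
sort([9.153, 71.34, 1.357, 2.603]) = [1.357, 2.603, 9.153, 71.34]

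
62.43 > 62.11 True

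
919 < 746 False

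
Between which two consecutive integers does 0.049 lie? 0 and 1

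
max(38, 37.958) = 38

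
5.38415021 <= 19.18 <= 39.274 True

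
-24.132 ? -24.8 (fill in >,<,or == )>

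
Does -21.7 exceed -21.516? No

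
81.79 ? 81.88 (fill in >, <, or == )<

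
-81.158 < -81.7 False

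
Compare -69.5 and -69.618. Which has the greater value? -69.5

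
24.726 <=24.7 False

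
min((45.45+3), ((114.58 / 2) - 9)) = 48.29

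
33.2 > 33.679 False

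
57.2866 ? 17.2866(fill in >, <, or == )>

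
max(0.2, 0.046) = 0.2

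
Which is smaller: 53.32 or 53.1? 53.1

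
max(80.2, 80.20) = 80.20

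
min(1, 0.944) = 0.944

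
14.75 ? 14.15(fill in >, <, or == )>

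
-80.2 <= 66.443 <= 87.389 True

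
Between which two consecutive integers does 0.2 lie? 0 and 1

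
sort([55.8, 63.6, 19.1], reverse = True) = [63.6, 55.8, 19.1]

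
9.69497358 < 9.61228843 False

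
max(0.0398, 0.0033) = 0.0398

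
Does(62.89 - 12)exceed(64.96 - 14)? No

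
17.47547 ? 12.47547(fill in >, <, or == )>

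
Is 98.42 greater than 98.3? Yes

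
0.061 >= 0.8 False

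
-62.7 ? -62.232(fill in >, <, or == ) <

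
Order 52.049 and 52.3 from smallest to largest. 52.049, 52.3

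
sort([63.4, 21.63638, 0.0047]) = [0.0047, 21.63638, 63.4]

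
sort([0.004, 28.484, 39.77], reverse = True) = [39.77, 28.484, 0.004]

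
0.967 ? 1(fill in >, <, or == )<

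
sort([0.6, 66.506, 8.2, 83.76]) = [0.6, 8.2, 66.506, 83.76]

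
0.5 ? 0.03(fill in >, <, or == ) >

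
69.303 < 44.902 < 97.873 False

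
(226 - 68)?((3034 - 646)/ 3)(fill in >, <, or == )<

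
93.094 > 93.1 False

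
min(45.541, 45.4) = 45.4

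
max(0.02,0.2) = 0.2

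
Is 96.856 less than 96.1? No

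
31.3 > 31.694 False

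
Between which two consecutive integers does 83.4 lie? 83 and 84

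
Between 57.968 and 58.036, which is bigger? 58.036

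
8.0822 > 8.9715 False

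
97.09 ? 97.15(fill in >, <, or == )<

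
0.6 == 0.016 False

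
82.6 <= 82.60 True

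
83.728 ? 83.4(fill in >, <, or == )>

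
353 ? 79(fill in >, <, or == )>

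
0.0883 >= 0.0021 True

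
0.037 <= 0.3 True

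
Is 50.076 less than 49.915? No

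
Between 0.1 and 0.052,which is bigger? 0.1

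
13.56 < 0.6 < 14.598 False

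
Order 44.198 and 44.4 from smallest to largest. 44.198, 44.4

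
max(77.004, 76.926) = 77.004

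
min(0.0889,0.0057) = 0.0057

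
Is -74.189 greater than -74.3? Yes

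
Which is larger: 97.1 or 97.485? 97.485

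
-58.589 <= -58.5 True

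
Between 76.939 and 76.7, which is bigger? 76.939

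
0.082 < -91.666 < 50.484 False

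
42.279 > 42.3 False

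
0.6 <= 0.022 False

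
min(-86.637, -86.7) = -86.7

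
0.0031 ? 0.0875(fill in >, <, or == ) <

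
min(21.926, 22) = 21.926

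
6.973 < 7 True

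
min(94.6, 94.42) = 94.42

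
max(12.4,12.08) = 12.4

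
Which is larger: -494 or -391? -391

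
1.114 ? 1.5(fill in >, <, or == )<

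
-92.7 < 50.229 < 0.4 False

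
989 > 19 True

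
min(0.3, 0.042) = 0.042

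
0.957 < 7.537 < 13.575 True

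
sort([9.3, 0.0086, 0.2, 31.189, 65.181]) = [0.0086, 0.2, 9.3, 31.189, 65.181]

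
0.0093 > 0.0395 False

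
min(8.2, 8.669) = 8.2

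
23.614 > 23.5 True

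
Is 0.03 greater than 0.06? No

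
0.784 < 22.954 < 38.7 True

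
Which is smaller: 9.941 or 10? 9.941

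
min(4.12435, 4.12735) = 4.12435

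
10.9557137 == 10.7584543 False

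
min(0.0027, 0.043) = 0.0027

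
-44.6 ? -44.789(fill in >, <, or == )>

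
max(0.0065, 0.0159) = 0.0159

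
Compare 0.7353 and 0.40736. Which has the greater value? 0.7353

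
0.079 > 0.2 False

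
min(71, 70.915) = 70.915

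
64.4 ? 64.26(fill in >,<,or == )>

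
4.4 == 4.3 False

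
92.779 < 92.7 False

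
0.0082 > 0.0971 False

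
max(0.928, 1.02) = 1.02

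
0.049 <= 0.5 True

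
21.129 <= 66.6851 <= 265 True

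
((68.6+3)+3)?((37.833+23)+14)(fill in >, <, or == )<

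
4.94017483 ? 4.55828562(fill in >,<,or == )>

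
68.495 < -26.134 False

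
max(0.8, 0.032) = 0.8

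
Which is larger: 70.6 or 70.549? 70.6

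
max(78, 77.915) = 78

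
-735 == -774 False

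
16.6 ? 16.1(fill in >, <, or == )>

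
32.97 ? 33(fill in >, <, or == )<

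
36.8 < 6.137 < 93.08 False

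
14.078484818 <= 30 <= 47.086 True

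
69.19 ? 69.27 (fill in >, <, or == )<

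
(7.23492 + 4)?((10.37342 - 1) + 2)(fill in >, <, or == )<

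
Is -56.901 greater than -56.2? No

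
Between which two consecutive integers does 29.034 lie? 29 and 30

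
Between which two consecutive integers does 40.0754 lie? 40 and 41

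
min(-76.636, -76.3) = -76.636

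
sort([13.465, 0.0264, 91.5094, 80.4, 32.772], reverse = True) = [91.5094, 80.4, 32.772, 13.465, 0.0264]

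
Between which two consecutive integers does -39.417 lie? -40 and -39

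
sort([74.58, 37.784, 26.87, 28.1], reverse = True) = [74.58, 37.784, 28.1, 26.87]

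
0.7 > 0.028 True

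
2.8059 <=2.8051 False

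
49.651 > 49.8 False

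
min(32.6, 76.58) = 32.6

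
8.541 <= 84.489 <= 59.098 False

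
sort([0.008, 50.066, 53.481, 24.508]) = [0.008, 24.508, 50.066, 53.481]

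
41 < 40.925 False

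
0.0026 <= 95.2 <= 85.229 False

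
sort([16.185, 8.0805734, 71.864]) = [8.0805734, 16.185, 71.864]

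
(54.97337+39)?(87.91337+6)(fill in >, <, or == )>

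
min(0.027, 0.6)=0.027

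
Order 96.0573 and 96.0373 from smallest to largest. 96.0373, 96.0573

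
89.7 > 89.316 True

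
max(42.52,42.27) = 42.52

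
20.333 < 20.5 True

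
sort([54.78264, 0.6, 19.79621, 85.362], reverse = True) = [85.362, 54.78264, 19.79621, 0.6]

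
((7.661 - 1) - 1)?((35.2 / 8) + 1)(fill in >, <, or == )>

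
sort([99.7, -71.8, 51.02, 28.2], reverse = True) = [99.7, 51.02, 28.2, -71.8]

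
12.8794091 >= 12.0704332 True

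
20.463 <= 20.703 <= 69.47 True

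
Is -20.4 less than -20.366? Yes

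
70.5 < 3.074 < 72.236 False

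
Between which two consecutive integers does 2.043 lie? 2 and 3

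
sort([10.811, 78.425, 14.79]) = [10.811, 14.79, 78.425]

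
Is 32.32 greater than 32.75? No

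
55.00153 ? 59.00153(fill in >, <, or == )<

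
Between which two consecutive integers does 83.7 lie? 83 and 84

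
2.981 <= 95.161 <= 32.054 False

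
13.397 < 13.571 True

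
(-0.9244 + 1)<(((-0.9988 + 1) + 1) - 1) False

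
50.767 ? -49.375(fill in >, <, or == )>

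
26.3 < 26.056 False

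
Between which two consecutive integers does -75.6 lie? -76 and -75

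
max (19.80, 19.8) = 19.8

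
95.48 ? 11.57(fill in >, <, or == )>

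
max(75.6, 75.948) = 75.948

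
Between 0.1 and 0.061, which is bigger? 0.1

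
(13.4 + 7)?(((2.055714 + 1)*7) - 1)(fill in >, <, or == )>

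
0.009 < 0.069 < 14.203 True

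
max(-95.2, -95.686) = -95.2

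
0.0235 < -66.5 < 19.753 False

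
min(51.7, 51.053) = 51.053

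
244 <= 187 False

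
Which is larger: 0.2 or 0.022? 0.2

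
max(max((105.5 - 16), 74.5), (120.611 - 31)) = 89.611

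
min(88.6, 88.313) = 88.313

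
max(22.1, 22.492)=22.492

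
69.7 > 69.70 False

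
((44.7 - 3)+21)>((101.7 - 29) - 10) False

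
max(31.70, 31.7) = 31.7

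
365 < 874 True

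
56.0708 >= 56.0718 False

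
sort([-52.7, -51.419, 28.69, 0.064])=[-52.7, -51.419, 0.064, 28.69]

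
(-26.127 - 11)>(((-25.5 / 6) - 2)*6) True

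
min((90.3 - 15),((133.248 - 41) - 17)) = 75.248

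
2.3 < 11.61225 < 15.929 True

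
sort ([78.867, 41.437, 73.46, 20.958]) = [20.958, 41.437, 73.46, 78.867]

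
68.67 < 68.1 False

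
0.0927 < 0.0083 False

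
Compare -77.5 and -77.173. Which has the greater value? -77.173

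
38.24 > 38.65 False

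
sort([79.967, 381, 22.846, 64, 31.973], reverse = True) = [381, 79.967, 64, 31.973, 22.846]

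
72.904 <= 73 True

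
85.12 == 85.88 False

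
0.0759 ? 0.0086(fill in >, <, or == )>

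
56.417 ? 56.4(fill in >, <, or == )>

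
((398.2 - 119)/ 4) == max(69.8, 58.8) True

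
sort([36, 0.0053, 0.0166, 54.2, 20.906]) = [0.0053, 0.0166, 20.906, 36, 54.2]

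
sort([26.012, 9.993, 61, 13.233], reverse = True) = [61, 26.012, 13.233, 9.993]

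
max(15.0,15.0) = 15.0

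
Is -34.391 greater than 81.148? No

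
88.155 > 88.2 False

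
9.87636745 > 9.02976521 True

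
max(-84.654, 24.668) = 24.668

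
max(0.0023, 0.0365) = 0.0365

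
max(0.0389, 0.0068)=0.0389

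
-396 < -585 False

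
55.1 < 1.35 False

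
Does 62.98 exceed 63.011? No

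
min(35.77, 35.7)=35.7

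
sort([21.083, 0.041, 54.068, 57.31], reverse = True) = [57.31, 54.068, 21.083, 0.041]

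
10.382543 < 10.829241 True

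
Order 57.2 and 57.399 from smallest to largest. 57.2, 57.399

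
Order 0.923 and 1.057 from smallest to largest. 0.923, 1.057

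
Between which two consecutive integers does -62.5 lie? -63 and -62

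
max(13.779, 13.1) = 13.779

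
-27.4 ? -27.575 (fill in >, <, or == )>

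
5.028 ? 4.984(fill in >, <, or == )>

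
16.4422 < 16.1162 False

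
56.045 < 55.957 False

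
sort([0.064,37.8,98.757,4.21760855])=[0.064,4.21760855,37.8,98.757]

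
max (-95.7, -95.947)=-95.7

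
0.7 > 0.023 True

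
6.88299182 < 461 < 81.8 False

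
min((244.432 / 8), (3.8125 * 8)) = 30.5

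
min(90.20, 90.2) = 90.20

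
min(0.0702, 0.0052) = 0.0052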